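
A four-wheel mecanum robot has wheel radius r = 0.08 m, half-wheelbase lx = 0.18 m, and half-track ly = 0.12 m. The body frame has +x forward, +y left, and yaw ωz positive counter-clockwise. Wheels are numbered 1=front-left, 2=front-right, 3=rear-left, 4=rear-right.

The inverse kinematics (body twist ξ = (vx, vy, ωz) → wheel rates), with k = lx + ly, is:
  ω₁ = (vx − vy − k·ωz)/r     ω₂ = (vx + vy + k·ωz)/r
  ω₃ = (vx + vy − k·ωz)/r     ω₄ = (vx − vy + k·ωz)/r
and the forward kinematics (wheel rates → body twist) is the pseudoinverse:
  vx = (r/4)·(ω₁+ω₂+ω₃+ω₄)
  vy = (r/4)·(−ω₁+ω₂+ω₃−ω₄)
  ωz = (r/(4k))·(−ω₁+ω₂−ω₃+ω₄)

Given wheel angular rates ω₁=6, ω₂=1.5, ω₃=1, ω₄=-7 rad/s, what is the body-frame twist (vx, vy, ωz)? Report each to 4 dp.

(0.0300, 0.0700, -0.8333)

k = lx + ly = 0.18 + 0.12 = 0.3000
ω₁+ω₂+ω₃+ω₄ = 1.5000  →  vx = (0.08/4)·1.5000 = 0.0300
−ω₁+ω₂+ω₃−ω₄ = 3.5000  →  vy = (0.08/4)·3.5000 = 0.0700
−ω₁+ω₂−ω₃+ω₄ = -12.5000  →  ωz = (0.08/1.2000)·-12.5000 = -0.8333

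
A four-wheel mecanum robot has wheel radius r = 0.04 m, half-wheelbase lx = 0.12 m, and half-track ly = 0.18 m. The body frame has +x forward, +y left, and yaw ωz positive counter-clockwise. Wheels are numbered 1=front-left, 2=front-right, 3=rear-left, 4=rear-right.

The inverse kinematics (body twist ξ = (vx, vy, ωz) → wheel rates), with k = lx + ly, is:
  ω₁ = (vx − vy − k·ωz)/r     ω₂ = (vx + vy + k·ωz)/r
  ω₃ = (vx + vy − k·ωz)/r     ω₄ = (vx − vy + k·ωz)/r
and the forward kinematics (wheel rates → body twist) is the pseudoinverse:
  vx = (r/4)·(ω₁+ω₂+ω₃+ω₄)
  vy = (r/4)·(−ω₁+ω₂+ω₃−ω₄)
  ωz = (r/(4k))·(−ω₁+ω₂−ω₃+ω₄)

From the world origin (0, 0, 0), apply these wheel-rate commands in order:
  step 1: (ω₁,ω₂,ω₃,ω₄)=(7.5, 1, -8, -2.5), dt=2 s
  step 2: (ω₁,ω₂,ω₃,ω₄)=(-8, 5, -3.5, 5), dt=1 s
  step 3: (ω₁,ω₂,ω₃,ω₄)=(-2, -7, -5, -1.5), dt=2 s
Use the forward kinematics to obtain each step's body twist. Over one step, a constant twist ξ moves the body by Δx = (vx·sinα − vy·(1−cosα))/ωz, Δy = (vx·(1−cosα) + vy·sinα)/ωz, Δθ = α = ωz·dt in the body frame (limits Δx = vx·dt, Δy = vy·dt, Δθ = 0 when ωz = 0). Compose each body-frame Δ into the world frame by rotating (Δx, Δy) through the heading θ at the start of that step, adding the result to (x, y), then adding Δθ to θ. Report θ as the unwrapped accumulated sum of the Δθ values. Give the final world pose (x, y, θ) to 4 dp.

step 1: ξ=(vx,vy,ωz)=(-0.0200, -0.1200, -0.0333), dt=2.0 → body Δ=(-0.0480, -0.2385, -0.0667) → world pose (-0.0480, -0.2385, -0.0667)
step 2: ξ=(vx,vy,ωz)=(-0.0150, 0.0450, 0.7167), dt=1.0 → body Δ=(-0.0292, 0.0361, 0.7167) → world pose (-0.0747, -0.2005, 0.6500)
step 3: ξ=(vx,vy,ωz)=(-0.1550, -0.0850, -0.0500), dt=2.0 → body Δ=(-0.3180, -0.1542, -0.1000) → world pose (-0.2345, -0.5157, 0.5500)

(-0.2345, -0.5157, 0.5500)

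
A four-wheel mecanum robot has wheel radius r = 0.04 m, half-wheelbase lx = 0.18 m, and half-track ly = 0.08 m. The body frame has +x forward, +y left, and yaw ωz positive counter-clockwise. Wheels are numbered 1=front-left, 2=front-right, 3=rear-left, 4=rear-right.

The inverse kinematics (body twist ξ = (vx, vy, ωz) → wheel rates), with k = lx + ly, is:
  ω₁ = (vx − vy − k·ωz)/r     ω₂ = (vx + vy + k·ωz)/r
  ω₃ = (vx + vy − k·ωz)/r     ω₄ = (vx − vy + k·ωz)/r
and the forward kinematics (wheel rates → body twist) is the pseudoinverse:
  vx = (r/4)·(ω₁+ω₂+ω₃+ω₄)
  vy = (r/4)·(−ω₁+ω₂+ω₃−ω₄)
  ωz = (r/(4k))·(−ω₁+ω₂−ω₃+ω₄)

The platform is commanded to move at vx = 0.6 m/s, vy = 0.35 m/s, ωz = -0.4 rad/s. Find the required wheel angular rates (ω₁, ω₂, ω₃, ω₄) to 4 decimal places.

k = lx + ly = 0.18 + 0.08 = 0.2600;  k·ωz = 0.2600·-0.4 = -0.1040
ω₁ (FL) = (vx − vy − k·ωz)/r = 0.3540/0.04 = 8.8500
ω₂ (FR) = (vx + vy + k·ωz)/r = 0.8460/0.04 = 21.1500
ω₃ (RL) = (vx + vy − k·ωz)/r = 1.0540/0.04 = 26.3500
ω₄ (RR) = (vx − vy + k·ωz)/r = 0.1460/0.04 = 3.6500

(8.8500, 21.1500, 26.3500, 3.6500)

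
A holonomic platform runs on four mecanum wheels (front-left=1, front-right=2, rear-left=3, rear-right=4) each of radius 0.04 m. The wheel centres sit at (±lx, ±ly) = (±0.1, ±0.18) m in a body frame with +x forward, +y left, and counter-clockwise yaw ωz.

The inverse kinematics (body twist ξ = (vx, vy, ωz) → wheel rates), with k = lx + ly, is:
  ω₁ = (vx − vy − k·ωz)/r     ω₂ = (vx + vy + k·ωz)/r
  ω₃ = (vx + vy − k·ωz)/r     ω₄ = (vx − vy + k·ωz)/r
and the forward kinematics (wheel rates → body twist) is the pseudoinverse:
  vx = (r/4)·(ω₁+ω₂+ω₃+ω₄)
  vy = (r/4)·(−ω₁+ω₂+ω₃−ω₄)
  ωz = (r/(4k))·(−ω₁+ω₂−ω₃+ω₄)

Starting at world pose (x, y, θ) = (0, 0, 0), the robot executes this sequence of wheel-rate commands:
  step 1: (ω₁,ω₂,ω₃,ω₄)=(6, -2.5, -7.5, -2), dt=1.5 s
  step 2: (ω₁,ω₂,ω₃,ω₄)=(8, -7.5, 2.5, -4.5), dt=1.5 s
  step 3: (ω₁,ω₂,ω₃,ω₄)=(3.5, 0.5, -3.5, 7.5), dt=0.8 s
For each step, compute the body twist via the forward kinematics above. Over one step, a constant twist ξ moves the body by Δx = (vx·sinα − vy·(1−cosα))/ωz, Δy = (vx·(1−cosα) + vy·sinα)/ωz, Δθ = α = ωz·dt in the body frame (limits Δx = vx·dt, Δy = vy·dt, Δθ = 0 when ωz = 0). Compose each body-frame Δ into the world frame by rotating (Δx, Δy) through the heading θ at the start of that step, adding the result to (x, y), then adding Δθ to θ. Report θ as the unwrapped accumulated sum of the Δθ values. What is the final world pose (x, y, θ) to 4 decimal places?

step 1: ξ=(vx,vy,ωz)=(-0.0600, -0.1400, -0.1071), dt=1.5 → body Δ=(-0.1065, -0.2019, -0.1607) → world pose (-0.1065, -0.2019, -0.1607)
step 2: ξ=(vx,vy,ωz)=(-0.0150, -0.0850, -0.8036), dt=1.5 → body Δ=(-0.0854, -0.0868, -1.2054) → world pose (-0.2047, -0.2739, -1.3661)
step 3: ξ=(vx,vy,ωz)=(0.0800, -0.1400, 0.2857), dt=0.8 → body Δ=(0.0762, -0.1037, 0.2286) → world pose (-0.2907, -0.3696, -1.1375)

(-0.2907, -0.3696, -1.1375)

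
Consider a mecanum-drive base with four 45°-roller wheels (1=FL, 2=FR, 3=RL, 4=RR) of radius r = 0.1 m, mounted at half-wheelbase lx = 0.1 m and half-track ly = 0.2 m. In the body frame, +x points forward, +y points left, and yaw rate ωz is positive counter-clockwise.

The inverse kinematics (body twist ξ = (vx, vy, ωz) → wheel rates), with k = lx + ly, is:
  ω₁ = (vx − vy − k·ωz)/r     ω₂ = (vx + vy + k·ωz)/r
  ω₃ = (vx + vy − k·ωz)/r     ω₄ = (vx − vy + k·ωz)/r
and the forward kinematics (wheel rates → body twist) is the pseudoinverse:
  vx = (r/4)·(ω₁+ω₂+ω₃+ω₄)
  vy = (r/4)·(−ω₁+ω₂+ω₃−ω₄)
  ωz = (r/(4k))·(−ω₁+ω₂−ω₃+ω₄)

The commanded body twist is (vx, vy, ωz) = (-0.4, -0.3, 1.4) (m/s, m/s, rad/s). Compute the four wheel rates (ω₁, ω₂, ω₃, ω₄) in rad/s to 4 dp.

k = lx + ly = 0.1 + 0.2 = 0.3000;  k·ωz = 0.3000·1.4 = 0.4200
ω₁ (FL) = (vx − vy − k·ωz)/r = -0.5200/0.1 = -5.2000
ω₂ (FR) = (vx + vy + k·ωz)/r = -0.2800/0.1 = -2.8000
ω₃ (RL) = (vx + vy − k·ωz)/r = -1.1200/0.1 = -11.2000
ω₄ (RR) = (vx − vy + k·ωz)/r = 0.3200/0.1 = 3.2000

(-5.2000, -2.8000, -11.2000, 3.2000)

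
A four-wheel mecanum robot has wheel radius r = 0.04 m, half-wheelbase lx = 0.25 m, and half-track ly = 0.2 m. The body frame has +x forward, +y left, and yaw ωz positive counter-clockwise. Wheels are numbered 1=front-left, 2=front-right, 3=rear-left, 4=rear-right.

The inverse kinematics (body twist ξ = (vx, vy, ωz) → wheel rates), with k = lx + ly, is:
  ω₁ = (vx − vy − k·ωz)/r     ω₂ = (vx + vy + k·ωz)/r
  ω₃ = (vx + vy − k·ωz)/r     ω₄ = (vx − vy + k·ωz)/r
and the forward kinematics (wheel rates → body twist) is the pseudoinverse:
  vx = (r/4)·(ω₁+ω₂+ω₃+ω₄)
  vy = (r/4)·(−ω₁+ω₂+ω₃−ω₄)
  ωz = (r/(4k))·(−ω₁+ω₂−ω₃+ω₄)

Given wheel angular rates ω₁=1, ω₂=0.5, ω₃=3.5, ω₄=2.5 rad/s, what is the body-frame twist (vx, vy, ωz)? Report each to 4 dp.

k = lx + ly = 0.25 + 0.2 = 0.4500
ω₁+ω₂+ω₃+ω₄ = 7.5000  →  vx = (0.04/4)·7.5000 = 0.0750
−ω₁+ω₂+ω₃−ω₄ = 0.5000  →  vy = (0.04/4)·0.5000 = 0.0050
−ω₁+ω₂−ω₃+ω₄ = -1.5000  →  ωz = (0.04/1.8000)·-1.5000 = -0.0333

(0.0750, 0.0050, -0.0333)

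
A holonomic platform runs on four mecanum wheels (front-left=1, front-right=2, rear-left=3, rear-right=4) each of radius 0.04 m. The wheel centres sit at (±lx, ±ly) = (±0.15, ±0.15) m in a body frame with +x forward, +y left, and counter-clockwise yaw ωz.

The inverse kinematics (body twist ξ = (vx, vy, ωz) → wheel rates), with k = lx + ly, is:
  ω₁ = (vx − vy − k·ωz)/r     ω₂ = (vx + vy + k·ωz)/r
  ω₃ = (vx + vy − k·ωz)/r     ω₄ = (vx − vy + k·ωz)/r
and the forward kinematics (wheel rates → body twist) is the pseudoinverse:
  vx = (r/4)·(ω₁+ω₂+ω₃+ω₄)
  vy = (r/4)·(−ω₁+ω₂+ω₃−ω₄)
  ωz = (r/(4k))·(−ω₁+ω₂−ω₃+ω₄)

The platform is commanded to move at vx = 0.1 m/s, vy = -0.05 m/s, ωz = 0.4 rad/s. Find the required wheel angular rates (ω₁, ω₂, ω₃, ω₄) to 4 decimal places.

(0.7500, 4.2500, -1.7500, 6.7500)

k = lx + ly = 0.15 + 0.15 = 0.3000;  k·ωz = 0.3000·0.4 = 0.1200
ω₁ (FL) = (vx − vy − k·ωz)/r = 0.0300/0.04 = 0.7500
ω₂ (FR) = (vx + vy + k·ωz)/r = 0.1700/0.04 = 4.2500
ω₃ (RL) = (vx + vy − k·ωz)/r = -0.0700/0.04 = -1.7500
ω₄ (RR) = (vx − vy + k·ωz)/r = 0.2700/0.04 = 6.7500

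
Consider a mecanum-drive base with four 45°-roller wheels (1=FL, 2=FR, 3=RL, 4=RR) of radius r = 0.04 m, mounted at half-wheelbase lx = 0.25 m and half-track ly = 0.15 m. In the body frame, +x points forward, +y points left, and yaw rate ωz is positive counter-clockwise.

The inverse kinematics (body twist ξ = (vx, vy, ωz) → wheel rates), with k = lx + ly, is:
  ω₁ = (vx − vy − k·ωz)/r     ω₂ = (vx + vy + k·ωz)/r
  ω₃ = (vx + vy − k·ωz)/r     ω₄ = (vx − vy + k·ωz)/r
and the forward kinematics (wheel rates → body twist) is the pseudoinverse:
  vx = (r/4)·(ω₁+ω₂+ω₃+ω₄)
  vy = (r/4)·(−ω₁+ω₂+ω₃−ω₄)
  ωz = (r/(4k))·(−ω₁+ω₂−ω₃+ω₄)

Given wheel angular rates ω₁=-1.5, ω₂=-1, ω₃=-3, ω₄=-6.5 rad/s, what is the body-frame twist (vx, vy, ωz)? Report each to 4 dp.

k = lx + ly = 0.25 + 0.15 = 0.4000
ω₁+ω₂+ω₃+ω₄ = -12.0000  →  vx = (0.04/4)·-12.0000 = -0.1200
−ω₁+ω₂+ω₃−ω₄ = 4.0000  →  vy = (0.04/4)·4.0000 = 0.0400
−ω₁+ω₂−ω₃+ω₄ = -3.0000  →  ωz = (0.04/1.6000)·-3.0000 = -0.0750

(-0.1200, 0.0400, -0.0750)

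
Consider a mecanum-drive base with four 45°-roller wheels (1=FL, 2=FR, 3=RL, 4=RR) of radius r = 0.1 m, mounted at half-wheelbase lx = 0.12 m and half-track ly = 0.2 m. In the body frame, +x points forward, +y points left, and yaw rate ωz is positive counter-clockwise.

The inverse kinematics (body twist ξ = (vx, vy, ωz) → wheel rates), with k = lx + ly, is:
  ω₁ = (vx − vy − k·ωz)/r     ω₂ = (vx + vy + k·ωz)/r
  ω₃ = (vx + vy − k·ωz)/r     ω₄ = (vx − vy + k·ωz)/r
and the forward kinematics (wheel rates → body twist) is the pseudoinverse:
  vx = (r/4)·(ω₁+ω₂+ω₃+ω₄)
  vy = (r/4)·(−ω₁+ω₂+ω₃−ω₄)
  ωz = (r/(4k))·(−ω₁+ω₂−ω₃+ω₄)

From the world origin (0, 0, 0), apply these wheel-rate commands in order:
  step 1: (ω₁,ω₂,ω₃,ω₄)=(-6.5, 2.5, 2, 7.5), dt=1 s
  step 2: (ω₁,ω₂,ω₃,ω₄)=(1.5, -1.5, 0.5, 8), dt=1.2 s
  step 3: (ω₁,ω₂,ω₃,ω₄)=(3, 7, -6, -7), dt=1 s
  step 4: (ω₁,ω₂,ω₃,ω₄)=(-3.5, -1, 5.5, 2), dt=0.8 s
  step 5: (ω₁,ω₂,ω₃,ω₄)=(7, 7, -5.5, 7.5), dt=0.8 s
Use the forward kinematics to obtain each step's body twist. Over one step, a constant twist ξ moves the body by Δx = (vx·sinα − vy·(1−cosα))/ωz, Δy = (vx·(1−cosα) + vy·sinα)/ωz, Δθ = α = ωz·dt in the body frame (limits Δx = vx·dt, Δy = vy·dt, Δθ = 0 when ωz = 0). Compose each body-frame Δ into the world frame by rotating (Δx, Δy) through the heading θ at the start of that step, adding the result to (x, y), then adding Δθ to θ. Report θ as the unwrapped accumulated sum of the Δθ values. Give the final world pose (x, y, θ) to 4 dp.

step 1: ξ=(vx,vy,ωz)=(0.1375, 0.0875, 1.1328), dt=1.0 → body Δ=(0.0654, 0.1399, 1.1328) → world pose (0.0654, 0.1399, 1.1328)
step 2: ξ=(vx,vy,ωz)=(0.2125, -0.2625, 0.3516), dt=1.2 → body Δ=(0.3130, -0.2527, 0.4219) → world pose (0.4271, 0.3161, 1.5547)
step 3: ξ=(vx,vy,ωz)=(-0.0750, 0.1250, 0.2344), dt=1.0 → body Δ=(-0.0889, 0.1151, 0.2344) → world pose (0.3105, 0.2291, 1.7891)
step 4: ξ=(vx,vy,ωz)=(0.0750, 0.1500, -0.0781), dt=0.8 → body Δ=(0.0637, 0.1180, -0.0625) → world pose (0.1815, 0.2657, 1.7266)
step 5: ξ=(vx,vy,ωz)=(0.4000, -0.3250, 1.0156), dt=0.8 → body Δ=(0.3859, -0.1093, 0.8125) → world pose (0.2296, 0.6639, 2.5391)

(0.2296, 0.6639, 2.5391)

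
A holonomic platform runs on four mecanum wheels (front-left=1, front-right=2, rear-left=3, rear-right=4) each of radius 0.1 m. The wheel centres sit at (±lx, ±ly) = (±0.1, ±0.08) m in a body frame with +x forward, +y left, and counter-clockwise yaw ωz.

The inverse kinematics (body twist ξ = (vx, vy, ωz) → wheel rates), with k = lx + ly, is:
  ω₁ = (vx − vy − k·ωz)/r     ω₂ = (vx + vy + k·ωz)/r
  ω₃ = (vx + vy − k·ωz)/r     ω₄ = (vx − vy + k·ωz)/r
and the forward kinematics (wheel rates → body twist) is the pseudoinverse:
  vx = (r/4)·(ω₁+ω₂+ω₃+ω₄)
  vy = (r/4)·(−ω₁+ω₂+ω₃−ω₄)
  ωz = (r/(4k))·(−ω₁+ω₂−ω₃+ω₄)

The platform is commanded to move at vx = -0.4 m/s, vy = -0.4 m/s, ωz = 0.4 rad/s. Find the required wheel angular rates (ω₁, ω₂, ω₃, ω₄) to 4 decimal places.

k = lx + ly = 0.1 + 0.08 = 0.1800;  k·ωz = 0.1800·0.4 = 0.0720
ω₁ (FL) = (vx − vy − k·ωz)/r = -0.0720/0.1 = -0.7200
ω₂ (FR) = (vx + vy + k·ωz)/r = -0.7280/0.1 = -7.2800
ω₃ (RL) = (vx + vy − k·ωz)/r = -0.8720/0.1 = -8.7200
ω₄ (RR) = (vx − vy + k·ωz)/r = 0.0720/0.1 = 0.7200

(-0.7200, -7.2800, -8.7200, 0.7200)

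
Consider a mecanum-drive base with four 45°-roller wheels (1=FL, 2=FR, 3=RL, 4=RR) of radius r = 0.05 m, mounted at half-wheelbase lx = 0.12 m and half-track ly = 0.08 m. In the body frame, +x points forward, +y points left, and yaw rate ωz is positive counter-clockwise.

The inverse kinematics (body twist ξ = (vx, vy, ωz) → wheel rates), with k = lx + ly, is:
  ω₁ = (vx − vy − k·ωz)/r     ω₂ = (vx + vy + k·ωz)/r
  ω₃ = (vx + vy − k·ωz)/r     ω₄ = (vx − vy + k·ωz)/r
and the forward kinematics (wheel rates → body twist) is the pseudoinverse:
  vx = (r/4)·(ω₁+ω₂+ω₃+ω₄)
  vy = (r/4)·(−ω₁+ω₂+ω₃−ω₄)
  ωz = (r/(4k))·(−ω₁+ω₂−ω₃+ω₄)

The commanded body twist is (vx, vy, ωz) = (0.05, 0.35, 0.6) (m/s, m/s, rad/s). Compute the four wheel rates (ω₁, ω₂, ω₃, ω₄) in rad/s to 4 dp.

(-8.4000, 10.4000, 5.6000, -3.6000)

k = lx + ly = 0.12 + 0.08 = 0.2000;  k·ωz = 0.2000·0.6 = 0.1200
ω₁ (FL) = (vx − vy − k·ωz)/r = -0.4200/0.05 = -8.4000
ω₂ (FR) = (vx + vy + k·ωz)/r = 0.5200/0.05 = 10.4000
ω₃ (RL) = (vx + vy − k·ωz)/r = 0.2800/0.05 = 5.6000
ω₄ (RR) = (vx − vy + k·ωz)/r = -0.1800/0.05 = -3.6000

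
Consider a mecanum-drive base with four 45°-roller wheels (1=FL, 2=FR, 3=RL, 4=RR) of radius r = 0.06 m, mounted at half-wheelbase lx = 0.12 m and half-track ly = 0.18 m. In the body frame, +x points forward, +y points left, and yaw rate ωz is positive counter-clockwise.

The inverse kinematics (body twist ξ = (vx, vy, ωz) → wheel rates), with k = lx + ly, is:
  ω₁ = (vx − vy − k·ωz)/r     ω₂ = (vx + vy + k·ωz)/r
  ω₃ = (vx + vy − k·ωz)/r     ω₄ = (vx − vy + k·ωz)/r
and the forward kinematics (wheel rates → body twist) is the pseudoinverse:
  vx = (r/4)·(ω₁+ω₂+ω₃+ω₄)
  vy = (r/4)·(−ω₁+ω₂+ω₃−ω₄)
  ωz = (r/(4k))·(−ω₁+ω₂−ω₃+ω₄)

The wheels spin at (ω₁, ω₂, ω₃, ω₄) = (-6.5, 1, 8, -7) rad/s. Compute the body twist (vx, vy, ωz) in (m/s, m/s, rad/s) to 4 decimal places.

(-0.0675, 0.3375, -0.3750)

k = lx + ly = 0.12 + 0.18 = 0.3000
ω₁+ω₂+ω₃+ω₄ = -4.5000  →  vx = (0.06/4)·-4.5000 = -0.0675
−ω₁+ω₂+ω₃−ω₄ = 22.5000  →  vy = (0.06/4)·22.5000 = 0.3375
−ω₁+ω₂−ω₃+ω₄ = -7.5000  →  ωz = (0.06/1.2000)·-7.5000 = -0.3750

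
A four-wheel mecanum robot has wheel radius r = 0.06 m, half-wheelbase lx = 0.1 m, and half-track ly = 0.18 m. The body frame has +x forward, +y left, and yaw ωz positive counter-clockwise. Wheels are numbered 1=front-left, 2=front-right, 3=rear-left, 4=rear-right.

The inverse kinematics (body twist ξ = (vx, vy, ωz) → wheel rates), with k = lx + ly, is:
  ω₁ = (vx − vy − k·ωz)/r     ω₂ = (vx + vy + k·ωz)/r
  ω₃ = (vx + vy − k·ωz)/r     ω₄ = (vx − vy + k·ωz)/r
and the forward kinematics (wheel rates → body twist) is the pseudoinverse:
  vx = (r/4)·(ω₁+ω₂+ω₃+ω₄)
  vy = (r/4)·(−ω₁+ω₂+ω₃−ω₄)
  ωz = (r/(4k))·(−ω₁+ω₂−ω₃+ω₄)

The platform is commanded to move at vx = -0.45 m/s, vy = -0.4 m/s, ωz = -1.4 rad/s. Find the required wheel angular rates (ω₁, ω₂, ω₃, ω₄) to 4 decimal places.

(5.7000, -20.7000, -7.6333, -7.3667)

k = lx + ly = 0.1 + 0.18 = 0.2800;  k·ωz = 0.2800·-1.4 = -0.3920
ω₁ (FL) = (vx − vy − k·ωz)/r = 0.3420/0.06 = 5.7000
ω₂ (FR) = (vx + vy + k·ωz)/r = -1.2420/0.06 = -20.7000
ω₃ (RL) = (vx + vy − k·ωz)/r = -0.4580/0.06 = -7.6333
ω₄ (RR) = (vx − vy + k·ωz)/r = -0.4420/0.06 = -7.3667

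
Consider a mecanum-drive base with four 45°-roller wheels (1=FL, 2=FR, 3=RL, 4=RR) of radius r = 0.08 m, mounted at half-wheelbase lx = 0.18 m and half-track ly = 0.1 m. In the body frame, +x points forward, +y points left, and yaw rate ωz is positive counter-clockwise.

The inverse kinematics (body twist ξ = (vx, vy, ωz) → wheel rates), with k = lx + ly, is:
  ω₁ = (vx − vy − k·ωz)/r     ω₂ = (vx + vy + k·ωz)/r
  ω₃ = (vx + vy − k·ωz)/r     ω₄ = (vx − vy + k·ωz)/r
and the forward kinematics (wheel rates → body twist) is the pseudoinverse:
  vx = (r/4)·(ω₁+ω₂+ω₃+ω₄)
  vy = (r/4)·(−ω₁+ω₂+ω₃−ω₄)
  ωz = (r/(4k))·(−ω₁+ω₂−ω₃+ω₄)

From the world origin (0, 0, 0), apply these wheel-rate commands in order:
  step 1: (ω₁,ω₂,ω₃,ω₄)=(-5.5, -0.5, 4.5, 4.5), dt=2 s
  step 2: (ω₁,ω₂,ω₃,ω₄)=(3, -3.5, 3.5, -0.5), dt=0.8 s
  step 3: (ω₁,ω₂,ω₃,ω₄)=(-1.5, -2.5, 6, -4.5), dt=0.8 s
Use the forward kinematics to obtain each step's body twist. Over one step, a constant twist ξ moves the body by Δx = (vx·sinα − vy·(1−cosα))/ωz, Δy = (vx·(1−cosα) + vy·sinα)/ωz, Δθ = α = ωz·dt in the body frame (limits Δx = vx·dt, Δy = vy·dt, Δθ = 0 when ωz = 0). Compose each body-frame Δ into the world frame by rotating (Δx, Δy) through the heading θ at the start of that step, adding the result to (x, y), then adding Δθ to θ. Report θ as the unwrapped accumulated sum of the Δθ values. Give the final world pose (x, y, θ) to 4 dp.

(0.0869, 0.3585, -0.5429)

step 1: ξ=(vx,vy,ωz)=(0.0600, 0.1000, 0.3571), dt=2.0 → body Δ=(0.0416, 0.2245, 0.7143) → world pose (0.0416, 0.2245, 0.7143)
step 2: ξ=(vx,vy,ωz)=(0.0500, -0.0500, -0.7500), dt=0.8 → body Δ=(0.0260, -0.0493, -0.6000) → world pose (0.0935, 0.2043, 0.1143)
step 3: ξ=(vx,vy,ωz)=(-0.0500, 0.1900, -0.8214), dt=0.8 → body Δ=(0.0110, 0.1540, -0.6571) → world pose (0.0869, 0.3585, -0.5429)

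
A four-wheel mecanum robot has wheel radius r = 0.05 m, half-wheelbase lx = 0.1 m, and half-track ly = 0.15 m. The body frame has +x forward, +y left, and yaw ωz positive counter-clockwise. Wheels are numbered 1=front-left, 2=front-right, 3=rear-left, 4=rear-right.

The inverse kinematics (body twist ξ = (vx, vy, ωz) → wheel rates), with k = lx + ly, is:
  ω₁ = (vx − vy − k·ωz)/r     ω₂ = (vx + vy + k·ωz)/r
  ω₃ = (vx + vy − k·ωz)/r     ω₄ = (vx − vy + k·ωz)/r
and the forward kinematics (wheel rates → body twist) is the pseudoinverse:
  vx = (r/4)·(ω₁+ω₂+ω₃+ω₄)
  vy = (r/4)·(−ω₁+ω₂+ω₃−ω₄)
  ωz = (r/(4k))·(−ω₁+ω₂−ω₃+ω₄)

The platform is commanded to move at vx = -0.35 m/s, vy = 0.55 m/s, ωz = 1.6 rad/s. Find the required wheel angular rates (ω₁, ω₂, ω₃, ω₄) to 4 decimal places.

k = lx + ly = 0.1 + 0.15 = 0.2500;  k·ωz = 0.2500·1.6 = 0.4000
ω₁ (FL) = (vx − vy − k·ωz)/r = -1.3000/0.05 = -26.0000
ω₂ (FR) = (vx + vy + k·ωz)/r = 0.6000/0.05 = 12.0000
ω₃ (RL) = (vx + vy − k·ωz)/r = -0.2000/0.05 = -4.0000
ω₄ (RR) = (vx − vy + k·ωz)/r = -0.5000/0.05 = -10.0000

(-26.0000, 12.0000, -4.0000, -10.0000)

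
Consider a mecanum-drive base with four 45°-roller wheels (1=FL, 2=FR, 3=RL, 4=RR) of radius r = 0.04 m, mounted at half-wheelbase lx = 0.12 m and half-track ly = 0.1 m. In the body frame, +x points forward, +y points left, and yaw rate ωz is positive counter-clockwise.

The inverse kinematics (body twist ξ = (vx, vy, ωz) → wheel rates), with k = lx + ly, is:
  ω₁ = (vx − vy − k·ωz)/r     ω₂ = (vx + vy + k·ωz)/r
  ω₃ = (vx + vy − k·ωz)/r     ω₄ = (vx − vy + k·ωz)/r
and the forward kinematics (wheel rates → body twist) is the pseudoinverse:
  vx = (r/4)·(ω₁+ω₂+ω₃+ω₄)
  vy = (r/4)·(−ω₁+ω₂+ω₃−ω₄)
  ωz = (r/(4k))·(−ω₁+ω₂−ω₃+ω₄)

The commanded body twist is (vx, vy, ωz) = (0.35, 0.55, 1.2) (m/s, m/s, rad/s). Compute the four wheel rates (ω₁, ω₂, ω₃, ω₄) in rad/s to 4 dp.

k = lx + ly = 0.12 + 0.1 = 0.2200;  k·ωz = 0.2200·1.2 = 0.2640
ω₁ (FL) = (vx − vy − k·ωz)/r = -0.4640/0.04 = -11.6000
ω₂ (FR) = (vx + vy + k·ωz)/r = 1.1640/0.04 = 29.1000
ω₃ (RL) = (vx + vy − k·ωz)/r = 0.6360/0.04 = 15.9000
ω₄ (RR) = (vx − vy + k·ωz)/r = 0.0640/0.04 = 1.6000

(-11.6000, 29.1000, 15.9000, 1.6000)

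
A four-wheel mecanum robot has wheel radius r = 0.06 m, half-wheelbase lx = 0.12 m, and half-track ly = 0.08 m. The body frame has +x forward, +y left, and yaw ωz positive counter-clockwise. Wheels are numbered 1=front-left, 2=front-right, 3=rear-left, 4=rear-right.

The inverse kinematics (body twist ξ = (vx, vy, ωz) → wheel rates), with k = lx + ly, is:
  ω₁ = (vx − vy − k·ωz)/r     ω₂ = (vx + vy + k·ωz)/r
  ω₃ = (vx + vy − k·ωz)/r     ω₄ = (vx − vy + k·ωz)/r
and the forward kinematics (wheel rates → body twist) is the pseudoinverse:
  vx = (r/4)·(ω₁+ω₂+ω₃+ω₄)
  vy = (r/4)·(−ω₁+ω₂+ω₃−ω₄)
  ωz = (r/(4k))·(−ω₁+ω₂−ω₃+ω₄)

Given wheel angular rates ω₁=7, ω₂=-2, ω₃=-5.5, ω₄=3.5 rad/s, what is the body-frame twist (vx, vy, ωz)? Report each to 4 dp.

k = lx + ly = 0.12 + 0.08 = 0.2000
ω₁+ω₂+ω₃+ω₄ = 3.0000  →  vx = (0.06/4)·3.0000 = 0.0450
−ω₁+ω₂+ω₃−ω₄ = -18.0000  →  vy = (0.06/4)·-18.0000 = -0.2700
−ω₁+ω₂−ω₃+ω₄ = 0.0000  →  ωz = (0.06/0.8000)·0.0000 = 0.0000

(0.0450, -0.2700, 0.0000)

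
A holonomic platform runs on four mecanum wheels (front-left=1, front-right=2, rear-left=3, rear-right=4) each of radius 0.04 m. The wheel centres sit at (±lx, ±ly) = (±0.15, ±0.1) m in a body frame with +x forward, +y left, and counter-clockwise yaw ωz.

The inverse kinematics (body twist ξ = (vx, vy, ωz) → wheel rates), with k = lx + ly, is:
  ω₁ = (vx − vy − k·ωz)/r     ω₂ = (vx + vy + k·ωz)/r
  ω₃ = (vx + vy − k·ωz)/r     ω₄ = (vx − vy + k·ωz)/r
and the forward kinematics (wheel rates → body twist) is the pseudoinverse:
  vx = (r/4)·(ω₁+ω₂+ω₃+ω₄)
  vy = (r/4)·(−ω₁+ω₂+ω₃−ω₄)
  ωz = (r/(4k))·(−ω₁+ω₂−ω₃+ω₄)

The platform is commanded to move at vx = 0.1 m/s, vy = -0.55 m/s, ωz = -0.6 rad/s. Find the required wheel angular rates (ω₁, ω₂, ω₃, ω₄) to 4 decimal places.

(20.0000, -15.0000, -7.5000, 12.5000)

k = lx + ly = 0.15 + 0.1 = 0.2500;  k·ωz = 0.2500·-0.6 = -0.1500
ω₁ (FL) = (vx − vy − k·ωz)/r = 0.8000/0.04 = 20.0000
ω₂ (FR) = (vx + vy + k·ωz)/r = -0.6000/0.04 = -15.0000
ω₃ (RL) = (vx + vy − k·ωz)/r = -0.3000/0.04 = -7.5000
ω₄ (RR) = (vx − vy + k·ωz)/r = 0.5000/0.04 = 12.5000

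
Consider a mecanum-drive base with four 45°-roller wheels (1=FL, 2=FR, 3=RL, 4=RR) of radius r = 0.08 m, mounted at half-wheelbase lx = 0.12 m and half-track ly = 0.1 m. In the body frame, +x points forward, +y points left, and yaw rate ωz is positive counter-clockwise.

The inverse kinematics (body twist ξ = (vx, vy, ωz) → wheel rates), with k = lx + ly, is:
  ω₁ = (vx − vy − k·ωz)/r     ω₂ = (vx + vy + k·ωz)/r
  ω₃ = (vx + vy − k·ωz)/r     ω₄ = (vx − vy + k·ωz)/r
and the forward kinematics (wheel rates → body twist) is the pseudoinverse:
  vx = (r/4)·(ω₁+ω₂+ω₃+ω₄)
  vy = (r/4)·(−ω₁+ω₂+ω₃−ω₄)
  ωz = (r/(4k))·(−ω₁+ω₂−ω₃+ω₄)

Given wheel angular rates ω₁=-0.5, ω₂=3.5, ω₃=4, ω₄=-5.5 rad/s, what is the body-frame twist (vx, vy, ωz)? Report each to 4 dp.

(0.0300, 0.2700, -0.5000)

k = lx + ly = 0.12 + 0.1 = 0.2200
ω₁+ω₂+ω₃+ω₄ = 1.5000  →  vx = (0.08/4)·1.5000 = 0.0300
−ω₁+ω₂+ω₃−ω₄ = 13.5000  →  vy = (0.08/4)·13.5000 = 0.2700
−ω₁+ω₂−ω₃+ω₄ = -5.5000  →  ωz = (0.08/0.8800)·-5.5000 = -0.5000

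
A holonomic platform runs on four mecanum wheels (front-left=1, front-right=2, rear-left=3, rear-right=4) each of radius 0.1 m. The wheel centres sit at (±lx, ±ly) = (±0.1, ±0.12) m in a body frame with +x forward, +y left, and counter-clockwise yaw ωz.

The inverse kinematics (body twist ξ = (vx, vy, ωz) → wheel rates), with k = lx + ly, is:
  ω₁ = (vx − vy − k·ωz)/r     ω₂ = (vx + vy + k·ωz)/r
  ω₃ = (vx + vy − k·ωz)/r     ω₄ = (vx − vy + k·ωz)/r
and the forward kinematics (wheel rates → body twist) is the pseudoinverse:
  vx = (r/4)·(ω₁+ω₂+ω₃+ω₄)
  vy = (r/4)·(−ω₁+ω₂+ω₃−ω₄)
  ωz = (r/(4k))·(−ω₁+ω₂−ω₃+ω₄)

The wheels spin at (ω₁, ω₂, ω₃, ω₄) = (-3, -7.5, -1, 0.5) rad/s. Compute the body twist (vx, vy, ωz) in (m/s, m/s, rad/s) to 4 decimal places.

k = lx + ly = 0.1 + 0.12 = 0.2200
ω₁+ω₂+ω₃+ω₄ = -11.0000  →  vx = (0.1/4)·-11.0000 = -0.2750
−ω₁+ω₂+ω₃−ω₄ = -6.0000  →  vy = (0.1/4)·-6.0000 = -0.1500
−ω₁+ω₂−ω₃+ω₄ = -3.0000  →  ωz = (0.1/0.8800)·-3.0000 = -0.3409

(-0.2750, -0.1500, -0.3409)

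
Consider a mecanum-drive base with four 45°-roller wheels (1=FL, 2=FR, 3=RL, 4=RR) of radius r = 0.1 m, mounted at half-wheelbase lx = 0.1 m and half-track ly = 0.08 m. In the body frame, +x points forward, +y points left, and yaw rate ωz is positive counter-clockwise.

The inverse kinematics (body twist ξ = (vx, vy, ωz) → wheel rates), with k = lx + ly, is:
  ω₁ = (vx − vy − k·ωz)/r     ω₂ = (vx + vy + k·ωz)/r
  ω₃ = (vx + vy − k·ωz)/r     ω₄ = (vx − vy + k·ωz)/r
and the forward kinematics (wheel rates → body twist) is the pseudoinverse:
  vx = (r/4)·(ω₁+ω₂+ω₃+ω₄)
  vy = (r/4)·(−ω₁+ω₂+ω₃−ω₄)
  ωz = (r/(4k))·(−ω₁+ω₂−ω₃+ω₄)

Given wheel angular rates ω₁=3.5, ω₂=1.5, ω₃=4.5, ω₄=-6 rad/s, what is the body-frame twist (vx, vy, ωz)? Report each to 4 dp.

k = lx + ly = 0.1 + 0.08 = 0.1800
ω₁+ω₂+ω₃+ω₄ = 3.5000  →  vx = (0.1/4)·3.5000 = 0.0875
−ω₁+ω₂+ω₃−ω₄ = 8.5000  →  vy = (0.1/4)·8.5000 = 0.2125
−ω₁+ω₂−ω₃+ω₄ = -12.5000  →  ωz = (0.1/0.7200)·-12.5000 = -1.7361

(0.0875, 0.2125, -1.7361)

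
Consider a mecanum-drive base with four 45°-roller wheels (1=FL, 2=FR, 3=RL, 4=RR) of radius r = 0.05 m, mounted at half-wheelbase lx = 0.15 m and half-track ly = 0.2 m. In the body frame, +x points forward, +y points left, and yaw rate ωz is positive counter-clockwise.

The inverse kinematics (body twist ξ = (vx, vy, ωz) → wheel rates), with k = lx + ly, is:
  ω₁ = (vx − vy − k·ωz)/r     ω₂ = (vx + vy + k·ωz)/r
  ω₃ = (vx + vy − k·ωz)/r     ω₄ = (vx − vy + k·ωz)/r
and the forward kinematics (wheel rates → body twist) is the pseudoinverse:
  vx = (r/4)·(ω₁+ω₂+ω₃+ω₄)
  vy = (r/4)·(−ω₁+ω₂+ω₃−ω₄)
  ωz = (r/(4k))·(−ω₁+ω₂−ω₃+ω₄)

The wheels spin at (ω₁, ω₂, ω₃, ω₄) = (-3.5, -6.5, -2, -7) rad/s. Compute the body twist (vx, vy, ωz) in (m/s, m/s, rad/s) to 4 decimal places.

(-0.2375, 0.0250, -0.2857)

k = lx + ly = 0.15 + 0.2 = 0.3500
ω₁+ω₂+ω₃+ω₄ = -19.0000  →  vx = (0.05/4)·-19.0000 = -0.2375
−ω₁+ω₂+ω₃−ω₄ = 2.0000  →  vy = (0.05/4)·2.0000 = 0.0250
−ω₁+ω₂−ω₃+ω₄ = -8.0000  →  ωz = (0.05/1.4000)·-8.0000 = -0.2857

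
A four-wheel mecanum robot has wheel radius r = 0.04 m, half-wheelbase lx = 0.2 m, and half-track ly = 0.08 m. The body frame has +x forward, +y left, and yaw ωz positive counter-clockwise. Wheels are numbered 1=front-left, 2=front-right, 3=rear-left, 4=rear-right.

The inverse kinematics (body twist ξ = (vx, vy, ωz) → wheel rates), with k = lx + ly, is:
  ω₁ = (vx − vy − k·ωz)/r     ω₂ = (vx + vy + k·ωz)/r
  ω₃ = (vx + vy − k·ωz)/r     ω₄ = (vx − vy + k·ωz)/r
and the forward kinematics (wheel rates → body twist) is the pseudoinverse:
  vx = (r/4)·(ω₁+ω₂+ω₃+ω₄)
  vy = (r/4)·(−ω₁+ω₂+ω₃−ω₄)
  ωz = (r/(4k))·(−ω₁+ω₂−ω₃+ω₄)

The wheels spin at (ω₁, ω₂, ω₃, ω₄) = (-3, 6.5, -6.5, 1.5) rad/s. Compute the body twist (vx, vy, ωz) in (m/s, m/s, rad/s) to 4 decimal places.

(-0.0150, 0.0150, 0.6250)

k = lx + ly = 0.2 + 0.08 = 0.2800
ω₁+ω₂+ω₃+ω₄ = -1.5000  →  vx = (0.04/4)·-1.5000 = -0.0150
−ω₁+ω₂+ω₃−ω₄ = 1.5000  →  vy = (0.04/4)·1.5000 = 0.0150
−ω₁+ω₂−ω₃+ω₄ = 17.5000  →  ωz = (0.04/1.1200)·17.5000 = 0.6250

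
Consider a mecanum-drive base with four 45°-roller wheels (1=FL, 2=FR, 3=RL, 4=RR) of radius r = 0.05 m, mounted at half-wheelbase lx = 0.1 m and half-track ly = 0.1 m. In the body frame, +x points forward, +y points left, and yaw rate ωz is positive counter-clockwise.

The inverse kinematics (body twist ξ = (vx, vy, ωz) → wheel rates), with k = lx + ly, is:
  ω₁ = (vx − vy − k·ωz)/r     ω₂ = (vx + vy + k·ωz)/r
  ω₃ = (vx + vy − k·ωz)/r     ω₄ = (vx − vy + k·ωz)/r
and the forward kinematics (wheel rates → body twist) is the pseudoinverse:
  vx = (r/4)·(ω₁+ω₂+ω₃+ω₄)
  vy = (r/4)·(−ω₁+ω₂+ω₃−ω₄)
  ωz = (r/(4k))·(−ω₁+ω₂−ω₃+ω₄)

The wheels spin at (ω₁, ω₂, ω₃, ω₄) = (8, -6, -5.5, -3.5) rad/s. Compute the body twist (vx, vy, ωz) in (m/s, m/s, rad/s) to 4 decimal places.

(-0.0875, -0.2000, -0.7500)

k = lx + ly = 0.1 + 0.1 = 0.2000
ω₁+ω₂+ω₃+ω₄ = -7.0000  →  vx = (0.05/4)·-7.0000 = -0.0875
−ω₁+ω₂+ω₃−ω₄ = -16.0000  →  vy = (0.05/4)·-16.0000 = -0.2000
−ω₁+ω₂−ω₃+ω₄ = -12.0000  →  ωz = (0.05/0.8000)·-12.0000 = -0.7500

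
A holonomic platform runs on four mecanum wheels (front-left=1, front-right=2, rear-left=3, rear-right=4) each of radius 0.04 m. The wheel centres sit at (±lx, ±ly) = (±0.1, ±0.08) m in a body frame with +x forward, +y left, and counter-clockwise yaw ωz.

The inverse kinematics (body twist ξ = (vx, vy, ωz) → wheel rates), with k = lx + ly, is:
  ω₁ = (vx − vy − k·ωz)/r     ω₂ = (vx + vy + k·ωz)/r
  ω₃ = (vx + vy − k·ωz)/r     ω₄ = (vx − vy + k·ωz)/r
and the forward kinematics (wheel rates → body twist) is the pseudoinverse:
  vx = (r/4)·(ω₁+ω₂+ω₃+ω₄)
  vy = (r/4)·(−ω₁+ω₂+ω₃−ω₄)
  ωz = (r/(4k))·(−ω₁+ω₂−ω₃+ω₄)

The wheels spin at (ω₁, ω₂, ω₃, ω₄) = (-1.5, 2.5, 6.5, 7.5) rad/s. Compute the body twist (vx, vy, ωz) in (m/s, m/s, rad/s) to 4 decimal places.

(0.1500, 0.0300, 0.2778)

k = lx + ly = 0.1 + 0.08 = 0.1800
ω₁+ω₂+ω₃+ω₄ = 15.0000  →  vx = (0.04/4)·15.0000 = 0.1500
−ω₁+ω₂+ω₃−ω₄ = 3.0000  →  vy = (0.04/4)·3.0000 = 0.0300
−ω₁+ω₂−ω₃+ω₄ = 5.0000  →  ωz = (0.04/0.7200)·5.0000 = 0.2778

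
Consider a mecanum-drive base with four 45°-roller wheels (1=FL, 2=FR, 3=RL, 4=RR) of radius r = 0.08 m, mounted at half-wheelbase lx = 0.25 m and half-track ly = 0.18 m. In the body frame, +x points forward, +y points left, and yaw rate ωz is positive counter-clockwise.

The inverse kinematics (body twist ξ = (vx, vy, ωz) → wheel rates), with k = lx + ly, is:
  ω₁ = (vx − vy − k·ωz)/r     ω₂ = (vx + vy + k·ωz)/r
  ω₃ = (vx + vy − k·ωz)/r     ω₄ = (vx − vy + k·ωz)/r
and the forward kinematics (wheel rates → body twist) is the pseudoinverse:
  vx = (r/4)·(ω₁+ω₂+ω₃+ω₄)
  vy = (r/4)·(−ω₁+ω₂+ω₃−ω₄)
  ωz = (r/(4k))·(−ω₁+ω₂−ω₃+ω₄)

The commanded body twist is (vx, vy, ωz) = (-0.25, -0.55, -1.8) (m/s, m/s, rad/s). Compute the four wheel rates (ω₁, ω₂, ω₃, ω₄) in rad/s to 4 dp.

k = lx + ly = 0.25 + 0.18 = 0.4300;  k·ωz = 0.4300·-1.8 = -0.7740
ω₁ (FL) = (vx − vy − k·ωz)/r = 1.0740/0.08 = 13.4250
ω₂ (FR) = (vx + vy + k·ωz)/r = -1.5740/0.08 = -19.6750
ω₃ (RL) = (vx + vy − k·ωz)/r = -0.0260/0.08 = -0.3250
ω₄ (RR) = (vx − vy + k·ωz)/r = -0.4740/0.08 = -5.9250

(13.4250, -19.6750, -0.3250, -5.9250)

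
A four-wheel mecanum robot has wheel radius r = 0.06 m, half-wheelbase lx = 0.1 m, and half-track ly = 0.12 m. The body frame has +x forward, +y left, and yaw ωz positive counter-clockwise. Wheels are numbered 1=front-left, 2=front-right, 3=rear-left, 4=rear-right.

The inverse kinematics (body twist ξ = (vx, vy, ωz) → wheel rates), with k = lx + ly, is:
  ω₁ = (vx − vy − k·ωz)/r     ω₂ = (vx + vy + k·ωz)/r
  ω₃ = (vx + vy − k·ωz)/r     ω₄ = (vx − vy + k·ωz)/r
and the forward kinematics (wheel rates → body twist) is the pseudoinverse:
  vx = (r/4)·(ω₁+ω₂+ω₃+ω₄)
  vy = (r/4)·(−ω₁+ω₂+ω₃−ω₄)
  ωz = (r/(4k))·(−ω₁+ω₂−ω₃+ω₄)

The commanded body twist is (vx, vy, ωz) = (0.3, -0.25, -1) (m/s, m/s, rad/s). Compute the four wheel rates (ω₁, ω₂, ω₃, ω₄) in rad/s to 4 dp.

k = lx + ly = 0.1 + 0.12 = 0.2200;  k·ωz = 0.2200·-1 = -0.2200
ω₁ (FL) = (vx − vy − k·ωz)/r = 0.7700/0.06 = 12.8333
ω₂ (FR) = (vx + vy + k·ωz)/r = -0.1700/0.06 = -2.8333
ω₃ (RL) = (vx + vy − k·ωz)/r = 0.2700/0.06 = 4.5000
ω₄ (RR) = (vx − vy + k·ωz)/r = 0.3300/0.06 = 5.5000

(12.8333, -2.8333, 4.5000, 5.5000)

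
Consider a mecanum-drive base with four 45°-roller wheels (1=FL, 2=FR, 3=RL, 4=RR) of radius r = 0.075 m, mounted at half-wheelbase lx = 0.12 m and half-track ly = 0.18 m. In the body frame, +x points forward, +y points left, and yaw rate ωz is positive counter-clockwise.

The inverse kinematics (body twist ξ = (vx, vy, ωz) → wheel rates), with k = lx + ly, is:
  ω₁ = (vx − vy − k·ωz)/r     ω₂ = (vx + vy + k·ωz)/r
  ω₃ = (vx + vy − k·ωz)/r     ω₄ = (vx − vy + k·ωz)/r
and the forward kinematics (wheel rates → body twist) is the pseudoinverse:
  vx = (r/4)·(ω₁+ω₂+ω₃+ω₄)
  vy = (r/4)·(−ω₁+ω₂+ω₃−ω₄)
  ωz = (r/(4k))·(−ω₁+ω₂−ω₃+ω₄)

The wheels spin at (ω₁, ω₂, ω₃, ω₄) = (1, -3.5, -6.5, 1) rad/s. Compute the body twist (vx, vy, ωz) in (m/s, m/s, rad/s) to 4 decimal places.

(-0.1500, -0.2250, 0.1875)

k = lx + ly = 0.12 + 0.18 = 0.3000
ω₁+ω₂+ω₃+ω₄ = -8.0000  →  vx = (0.075/4)·-8.0000 = -0.1500
−ω₁+ω₂+ω₃−ω₄ = -12.0000  →  vy = (0.075/4)·-12.0000 = -0.2250
−ω₁+ω₂−ω₃+ω₄ = 3.0000  →  ωz = (0.075/1.2000)·3.0000 = 0.1875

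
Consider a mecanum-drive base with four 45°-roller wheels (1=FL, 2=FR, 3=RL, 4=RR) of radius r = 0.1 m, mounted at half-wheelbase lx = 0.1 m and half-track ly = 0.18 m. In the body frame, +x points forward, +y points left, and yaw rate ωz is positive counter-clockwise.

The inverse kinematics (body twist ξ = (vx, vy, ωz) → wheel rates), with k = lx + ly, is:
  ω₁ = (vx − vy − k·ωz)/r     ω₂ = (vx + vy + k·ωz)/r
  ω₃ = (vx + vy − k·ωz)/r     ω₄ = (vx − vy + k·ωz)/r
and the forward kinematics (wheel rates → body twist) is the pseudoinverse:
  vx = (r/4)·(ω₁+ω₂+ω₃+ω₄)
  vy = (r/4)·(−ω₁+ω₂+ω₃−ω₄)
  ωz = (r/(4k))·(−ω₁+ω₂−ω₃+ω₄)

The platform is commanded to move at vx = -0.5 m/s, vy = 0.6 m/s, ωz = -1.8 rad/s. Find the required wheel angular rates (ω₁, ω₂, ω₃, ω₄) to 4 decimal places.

(-5.9600, -4.0400, 6.0400, -16.0400)

k = lx + ly = 0.1 + 0.18 = 0.2800;  k·ωz = 0.2800·-1.8 = -0.5040
ω₁ (FL) = (vx − vy − k·ωz)/r = -0.5960/0.1 = -5.9600
ω₂ (FR) = (vx + vy + k·ωz)/r = -0.4040/0.1 = -4.0400
ω₃ (RL) = (vx + vy − k·ωz)/r = 0.6040/0.1 = 6.0400
ω₄ (RR) = (vx − vy + k·ωz)/r = -1.6040/0.1 = -16.0400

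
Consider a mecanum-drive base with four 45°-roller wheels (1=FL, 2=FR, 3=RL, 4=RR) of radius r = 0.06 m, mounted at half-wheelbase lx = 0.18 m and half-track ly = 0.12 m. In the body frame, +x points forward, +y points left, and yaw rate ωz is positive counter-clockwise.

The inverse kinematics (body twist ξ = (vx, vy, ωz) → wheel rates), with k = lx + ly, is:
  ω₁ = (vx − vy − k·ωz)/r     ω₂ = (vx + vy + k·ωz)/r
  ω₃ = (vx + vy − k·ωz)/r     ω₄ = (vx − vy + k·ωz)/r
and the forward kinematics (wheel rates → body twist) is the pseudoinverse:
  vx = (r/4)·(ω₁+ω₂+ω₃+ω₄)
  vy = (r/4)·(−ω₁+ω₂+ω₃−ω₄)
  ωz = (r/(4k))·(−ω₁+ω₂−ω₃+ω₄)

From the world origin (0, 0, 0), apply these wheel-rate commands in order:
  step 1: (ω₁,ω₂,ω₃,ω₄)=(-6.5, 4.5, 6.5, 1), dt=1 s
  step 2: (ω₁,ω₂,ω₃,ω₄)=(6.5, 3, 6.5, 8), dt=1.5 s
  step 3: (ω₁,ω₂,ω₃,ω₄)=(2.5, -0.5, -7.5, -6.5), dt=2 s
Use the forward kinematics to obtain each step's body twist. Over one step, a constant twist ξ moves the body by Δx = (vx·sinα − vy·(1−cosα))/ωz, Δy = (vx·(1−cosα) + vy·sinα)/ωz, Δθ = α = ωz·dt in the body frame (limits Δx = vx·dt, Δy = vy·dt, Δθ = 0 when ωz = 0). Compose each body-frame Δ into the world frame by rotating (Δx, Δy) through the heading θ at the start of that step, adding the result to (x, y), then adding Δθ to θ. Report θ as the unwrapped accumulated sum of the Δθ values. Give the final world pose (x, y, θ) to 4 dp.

(0.2424, 0.1239, -0.0750)

step 1: ξ=(vx,vy,ωz)=(0.0825, 0.2475, 0.2750), dt=1.0 → body Δ=(0.0476, 0.2557, 0.2750) → world pose (0.0476, 0.2557, 0.2750)
step 2: ξ=(vx,vy,ωz)=(0.3600, -0.0750, -0.1000), dt=1.5 → body Δ=(0.5296, -0.1525, -0.1500) → world pose (0.5987, 0.2527, 0.1250)
step 3: ξ=(vx,vy,ωz)=(-0.1800, -0.0600, -0.1000), dt=2.0 → body Δ=(-0.3696, -0.0833, -0.2000) → world pose (0.2424, 0.1239, -0.0750)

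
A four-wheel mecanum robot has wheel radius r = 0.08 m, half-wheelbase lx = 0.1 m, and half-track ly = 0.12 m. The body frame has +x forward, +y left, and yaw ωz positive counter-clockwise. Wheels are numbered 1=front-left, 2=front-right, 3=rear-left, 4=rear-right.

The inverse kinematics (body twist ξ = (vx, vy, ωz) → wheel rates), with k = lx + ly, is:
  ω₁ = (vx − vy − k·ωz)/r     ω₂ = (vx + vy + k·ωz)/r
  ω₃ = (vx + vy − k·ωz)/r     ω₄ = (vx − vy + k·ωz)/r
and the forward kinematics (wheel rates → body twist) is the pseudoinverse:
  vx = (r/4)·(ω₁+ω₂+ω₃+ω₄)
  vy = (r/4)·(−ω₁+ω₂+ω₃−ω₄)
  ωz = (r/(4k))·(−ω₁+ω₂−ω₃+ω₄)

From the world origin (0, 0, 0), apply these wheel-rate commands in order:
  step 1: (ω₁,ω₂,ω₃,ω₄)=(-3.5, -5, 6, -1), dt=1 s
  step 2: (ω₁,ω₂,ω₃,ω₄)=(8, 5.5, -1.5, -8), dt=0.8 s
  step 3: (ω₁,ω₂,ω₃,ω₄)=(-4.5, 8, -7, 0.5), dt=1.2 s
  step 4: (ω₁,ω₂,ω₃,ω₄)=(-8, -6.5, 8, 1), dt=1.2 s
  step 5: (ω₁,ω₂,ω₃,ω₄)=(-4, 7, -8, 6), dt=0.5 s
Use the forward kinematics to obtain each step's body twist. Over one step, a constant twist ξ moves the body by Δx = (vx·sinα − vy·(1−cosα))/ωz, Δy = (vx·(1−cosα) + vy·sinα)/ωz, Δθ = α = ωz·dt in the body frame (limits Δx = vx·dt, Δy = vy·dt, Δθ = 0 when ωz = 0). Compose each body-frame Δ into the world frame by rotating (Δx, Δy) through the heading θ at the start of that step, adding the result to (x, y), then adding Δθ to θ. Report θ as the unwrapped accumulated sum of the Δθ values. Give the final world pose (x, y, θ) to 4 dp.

step 1: ξ=(vx,vy,ωz)=(-0.0700, 0.1100, -0.7727), dt=1.0 → body Δ=(-0.0228, 0.1251, -0.7727) → world pose (-0.0228, 0.1251, -0.7727)
step 2: ξ=(vx,vy,ωz)=(0.0800, 0.0800, -0.8182), dt=0.8 → body Δ=(0.0797, 0.0393, -0.6545) → world pose (0.0617, 0.0976, -1.4273)
step 3: ξ=(vx,vy,ωz)=(-0.0600, 0.1000, 1.8182), dt=1.2 → body Δ=(-0.1136, -0.0069, 2.1818) → world pose (0.0387, 0.2090, 0.7545)
step 4: ξ=(vx,vy,ωz)=(-0.1100, 0.1700, -0.5000), dt=1.2 → body Δ=(-0.0648, 0.2304, -0.6000) → world pose (-0.1664, 0.3325, 0.1545)
step 5: ξ=(vx,vy,ωz)=(0.0200, -0.0600, 2.2727), dt=0.5 → body Δ=(0.0233, -0.0189, 1.1364) → world pose (-0.1405, 0.3174, 1.2909)

(-0.1405, 0.3174, 1.2909)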